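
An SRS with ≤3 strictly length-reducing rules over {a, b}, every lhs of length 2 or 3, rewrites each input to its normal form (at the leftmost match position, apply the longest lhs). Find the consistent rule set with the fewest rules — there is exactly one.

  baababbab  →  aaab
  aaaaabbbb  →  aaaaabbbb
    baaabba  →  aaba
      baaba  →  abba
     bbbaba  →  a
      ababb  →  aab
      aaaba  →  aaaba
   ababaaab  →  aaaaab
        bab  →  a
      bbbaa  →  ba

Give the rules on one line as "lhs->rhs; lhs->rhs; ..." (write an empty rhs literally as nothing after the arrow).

baa->ab; bab->a

  | baababbab => abbabbab => ababab => aaab
  | aaaaabbbb
  | baaabba => ababba => aaba
  | baaba => abba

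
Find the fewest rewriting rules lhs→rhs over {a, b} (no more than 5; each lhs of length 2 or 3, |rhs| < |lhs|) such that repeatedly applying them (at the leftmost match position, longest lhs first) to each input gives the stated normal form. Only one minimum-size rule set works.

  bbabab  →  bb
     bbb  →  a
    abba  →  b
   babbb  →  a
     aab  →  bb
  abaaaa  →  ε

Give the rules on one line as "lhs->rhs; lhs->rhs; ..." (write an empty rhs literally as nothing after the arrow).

  | bbabab => bbab => bb
  | bbb => a
  | abba => bba => b
  | babbb => bbb => a

aa->b; ab->b; ba->; bbb->a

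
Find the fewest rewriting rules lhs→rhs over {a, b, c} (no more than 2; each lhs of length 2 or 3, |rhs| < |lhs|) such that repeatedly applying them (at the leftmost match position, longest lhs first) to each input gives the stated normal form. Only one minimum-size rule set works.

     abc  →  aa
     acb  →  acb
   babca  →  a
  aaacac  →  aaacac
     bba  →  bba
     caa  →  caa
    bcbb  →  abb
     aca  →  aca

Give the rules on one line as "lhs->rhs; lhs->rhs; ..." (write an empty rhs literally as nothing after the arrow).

baa->; bc->a

  | abc => aa
  | acb
  | babca => baaa => a
  | aaacac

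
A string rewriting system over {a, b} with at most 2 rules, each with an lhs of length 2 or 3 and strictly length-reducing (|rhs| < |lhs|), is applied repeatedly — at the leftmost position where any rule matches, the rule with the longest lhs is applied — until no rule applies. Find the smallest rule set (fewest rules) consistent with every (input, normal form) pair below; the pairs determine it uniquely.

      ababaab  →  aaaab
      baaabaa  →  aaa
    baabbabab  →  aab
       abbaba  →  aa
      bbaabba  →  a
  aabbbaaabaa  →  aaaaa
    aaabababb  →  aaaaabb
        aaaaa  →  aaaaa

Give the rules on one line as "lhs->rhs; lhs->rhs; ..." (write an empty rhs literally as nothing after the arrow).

ba->; bab->a

  | ababaab => aaaab
  | baaabaa => aabaa => aaa
  | baabbabab => abbabab => abaab => aab
  | abbaba => abaa => aa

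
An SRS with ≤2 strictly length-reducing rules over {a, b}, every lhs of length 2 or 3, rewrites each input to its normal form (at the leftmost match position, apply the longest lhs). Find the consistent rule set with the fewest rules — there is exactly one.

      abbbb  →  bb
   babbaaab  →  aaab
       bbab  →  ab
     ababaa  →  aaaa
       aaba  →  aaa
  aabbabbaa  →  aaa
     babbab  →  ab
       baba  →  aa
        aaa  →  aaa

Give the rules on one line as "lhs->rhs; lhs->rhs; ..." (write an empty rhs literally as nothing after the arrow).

abb->; ba->a

  | abbbb => bb
  | babbaaab => abbaaab => aaab
  | bbab => bab => ab
  | ababaa => aabaa => aaaa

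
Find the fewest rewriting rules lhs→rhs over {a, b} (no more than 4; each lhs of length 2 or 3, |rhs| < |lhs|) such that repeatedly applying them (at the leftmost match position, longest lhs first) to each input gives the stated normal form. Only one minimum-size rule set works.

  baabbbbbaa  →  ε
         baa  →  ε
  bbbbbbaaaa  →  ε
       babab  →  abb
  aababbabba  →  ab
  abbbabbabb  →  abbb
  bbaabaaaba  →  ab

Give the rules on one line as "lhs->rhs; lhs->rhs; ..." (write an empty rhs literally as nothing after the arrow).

  | baabbbbbaa => aabbbbbaa => bbbbbaa => bbbbaa => bbbaa => bbaa => baa => aa => ε
  | baa => aa => ε
  | bbbbbbaaaa => bbbbbaaaa => bbbbaaaa => bbbaaaa => bbaaaa => baaaa => aaaa => aa => ε
  | babab => abab => abb

aa->; aba->ab; ba->a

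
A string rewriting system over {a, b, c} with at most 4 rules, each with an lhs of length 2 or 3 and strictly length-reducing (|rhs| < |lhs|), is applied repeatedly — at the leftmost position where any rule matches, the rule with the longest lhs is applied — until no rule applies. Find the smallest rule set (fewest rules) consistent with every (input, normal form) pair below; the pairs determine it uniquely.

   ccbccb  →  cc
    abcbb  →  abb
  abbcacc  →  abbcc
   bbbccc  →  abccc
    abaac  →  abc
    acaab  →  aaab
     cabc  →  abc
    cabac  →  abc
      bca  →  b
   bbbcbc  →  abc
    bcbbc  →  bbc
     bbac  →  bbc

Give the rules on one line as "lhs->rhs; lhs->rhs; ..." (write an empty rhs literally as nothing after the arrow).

  | ccbccb => cccb => cc
  | abcbb => abb
  | abbcacc => abbacc => abbcc
  | bbbccc => abccc

ba->b; bbb->ab; ca->a; cb->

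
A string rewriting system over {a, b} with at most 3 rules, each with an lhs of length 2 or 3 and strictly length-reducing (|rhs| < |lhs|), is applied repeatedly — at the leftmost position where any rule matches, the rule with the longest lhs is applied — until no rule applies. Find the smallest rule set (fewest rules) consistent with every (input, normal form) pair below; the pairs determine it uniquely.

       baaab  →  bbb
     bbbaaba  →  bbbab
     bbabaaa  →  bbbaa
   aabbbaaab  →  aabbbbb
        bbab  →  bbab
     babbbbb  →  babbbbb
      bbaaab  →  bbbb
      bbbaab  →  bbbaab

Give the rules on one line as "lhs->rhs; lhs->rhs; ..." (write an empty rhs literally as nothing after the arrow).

aaa->b; aba->b

  | baaab => bbb
  | bbbaaba => bbbab
  | bbabaaa => bbbaa
  | aabbbaaab => aabbbbb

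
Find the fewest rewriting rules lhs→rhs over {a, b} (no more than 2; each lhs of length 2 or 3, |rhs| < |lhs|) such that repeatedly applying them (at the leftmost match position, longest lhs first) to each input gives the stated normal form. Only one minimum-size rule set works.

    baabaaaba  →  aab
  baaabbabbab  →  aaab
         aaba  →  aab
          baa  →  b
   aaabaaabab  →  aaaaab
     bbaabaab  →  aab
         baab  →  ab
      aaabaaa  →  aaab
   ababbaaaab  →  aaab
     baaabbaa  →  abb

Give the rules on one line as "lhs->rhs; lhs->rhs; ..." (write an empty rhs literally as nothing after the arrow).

ba->b; bab->ab

  | baabaaaba => babaaaba => abaaaba => abaaba => ababa => aaba => aab
  | baaabbabbab => baabbabbab => babbabbab => abbabbab => ababbab => aabbab => aabab => aaab
  | aaba => aab
  | baa => ba => b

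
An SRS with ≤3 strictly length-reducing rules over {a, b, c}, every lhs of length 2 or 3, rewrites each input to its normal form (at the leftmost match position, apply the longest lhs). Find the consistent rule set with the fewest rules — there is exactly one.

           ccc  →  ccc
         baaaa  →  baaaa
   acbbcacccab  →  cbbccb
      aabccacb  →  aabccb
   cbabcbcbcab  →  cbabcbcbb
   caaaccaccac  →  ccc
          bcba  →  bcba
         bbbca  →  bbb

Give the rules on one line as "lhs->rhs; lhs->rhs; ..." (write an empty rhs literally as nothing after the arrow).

  | ccc
  | baaaa
  | acbbcacccab => cbbcacccab => cbbcccab => cbbccb
  | aabccacb => aabccb

ac->c; ca->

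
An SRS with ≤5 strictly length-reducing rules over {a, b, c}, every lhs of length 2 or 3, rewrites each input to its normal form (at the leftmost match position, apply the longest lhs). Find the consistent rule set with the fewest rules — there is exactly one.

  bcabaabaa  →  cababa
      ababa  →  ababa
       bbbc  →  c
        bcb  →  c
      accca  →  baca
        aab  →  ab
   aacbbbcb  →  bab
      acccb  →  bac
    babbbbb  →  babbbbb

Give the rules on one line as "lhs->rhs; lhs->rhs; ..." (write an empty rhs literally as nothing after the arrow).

  | bcabaabaa => cabaabaa => cababaa => cababa
  | ababa
  | bbbc => bbc => bc => c
  | bcb => cb => c

aa->a; acc->ba; bc->c; cb->c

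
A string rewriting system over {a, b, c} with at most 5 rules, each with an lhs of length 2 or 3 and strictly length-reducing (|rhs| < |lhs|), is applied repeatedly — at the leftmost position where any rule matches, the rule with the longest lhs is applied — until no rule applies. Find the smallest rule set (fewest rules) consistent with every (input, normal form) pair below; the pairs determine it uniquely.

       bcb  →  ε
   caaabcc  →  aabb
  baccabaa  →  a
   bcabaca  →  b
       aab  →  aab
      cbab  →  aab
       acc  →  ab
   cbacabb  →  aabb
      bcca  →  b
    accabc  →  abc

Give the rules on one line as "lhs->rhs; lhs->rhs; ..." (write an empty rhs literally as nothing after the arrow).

ba->; ca->; cb->a; cc->b

  | bcb => ba => ε
  | caaabcc => aabcc => aabb
  | baccabaa => ccabaa => babaa => baa => a
  | bcabaca => bbaca => bca => b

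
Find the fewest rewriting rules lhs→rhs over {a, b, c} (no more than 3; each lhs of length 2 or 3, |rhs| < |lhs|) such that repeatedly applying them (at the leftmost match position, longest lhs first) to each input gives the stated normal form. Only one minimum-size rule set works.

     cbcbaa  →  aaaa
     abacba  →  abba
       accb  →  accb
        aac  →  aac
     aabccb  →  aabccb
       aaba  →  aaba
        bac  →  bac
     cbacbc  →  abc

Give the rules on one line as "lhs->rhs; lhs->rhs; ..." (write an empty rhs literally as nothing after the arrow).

acb->b; cba->aa

  | cbcbaa => cbaaa => aaaa
  | abacba => abba
  | accb
  | aac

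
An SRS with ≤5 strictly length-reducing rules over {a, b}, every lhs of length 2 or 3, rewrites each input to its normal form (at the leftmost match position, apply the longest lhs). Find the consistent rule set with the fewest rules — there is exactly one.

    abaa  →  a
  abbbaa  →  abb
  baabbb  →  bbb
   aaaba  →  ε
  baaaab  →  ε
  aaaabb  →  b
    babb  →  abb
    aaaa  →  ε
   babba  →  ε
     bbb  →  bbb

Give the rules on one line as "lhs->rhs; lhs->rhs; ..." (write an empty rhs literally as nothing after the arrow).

aa->; aab->; ba->a; baa->

  | abaa => a
  | abbbaa => abb
  | baabbb => bbb
  | aaaba => aba => aa => ε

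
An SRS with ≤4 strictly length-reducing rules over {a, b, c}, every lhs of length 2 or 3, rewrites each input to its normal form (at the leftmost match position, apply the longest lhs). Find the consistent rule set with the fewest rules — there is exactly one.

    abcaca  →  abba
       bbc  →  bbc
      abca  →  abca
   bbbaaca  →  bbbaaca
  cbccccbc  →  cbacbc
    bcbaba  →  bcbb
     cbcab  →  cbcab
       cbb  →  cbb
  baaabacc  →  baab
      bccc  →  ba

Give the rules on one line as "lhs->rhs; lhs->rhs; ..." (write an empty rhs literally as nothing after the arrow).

  | abcaca => abba
  | bbc
  | abca
  | bbbaaca

aba->b; cac->b; cc->; ccc->a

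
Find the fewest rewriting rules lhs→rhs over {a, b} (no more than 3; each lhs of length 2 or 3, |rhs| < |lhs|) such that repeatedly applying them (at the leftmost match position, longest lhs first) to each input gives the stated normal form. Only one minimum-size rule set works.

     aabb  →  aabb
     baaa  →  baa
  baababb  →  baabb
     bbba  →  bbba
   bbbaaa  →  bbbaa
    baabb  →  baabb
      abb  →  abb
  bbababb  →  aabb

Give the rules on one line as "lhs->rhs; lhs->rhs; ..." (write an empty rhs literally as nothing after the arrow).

aaa->aa; bab->ab

  | aabb
  | baaa => baa
  | baababb => baaabb => baabb
  | bbba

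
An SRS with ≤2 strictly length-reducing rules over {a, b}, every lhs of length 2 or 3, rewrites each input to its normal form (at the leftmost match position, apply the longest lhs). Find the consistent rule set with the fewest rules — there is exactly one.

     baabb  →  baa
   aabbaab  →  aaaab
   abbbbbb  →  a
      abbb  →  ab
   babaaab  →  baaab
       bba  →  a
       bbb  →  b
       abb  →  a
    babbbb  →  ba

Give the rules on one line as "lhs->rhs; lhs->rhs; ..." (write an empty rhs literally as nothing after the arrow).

aba->a; bb->

  | baabb => baa
  | aabbaab => aaaab
  | abbbbbb => abbbb => abb => a
  | abbb => ab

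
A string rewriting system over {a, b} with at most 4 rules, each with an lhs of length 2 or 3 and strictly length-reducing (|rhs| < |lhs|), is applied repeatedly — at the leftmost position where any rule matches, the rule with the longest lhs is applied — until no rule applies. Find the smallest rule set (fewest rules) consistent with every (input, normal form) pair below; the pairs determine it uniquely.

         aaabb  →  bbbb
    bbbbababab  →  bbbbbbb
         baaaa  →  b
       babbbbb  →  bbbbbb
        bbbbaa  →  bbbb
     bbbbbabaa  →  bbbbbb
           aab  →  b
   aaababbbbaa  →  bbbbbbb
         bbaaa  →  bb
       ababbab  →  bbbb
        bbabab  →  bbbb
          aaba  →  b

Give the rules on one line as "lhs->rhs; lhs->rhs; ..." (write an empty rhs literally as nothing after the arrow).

  | aaabb => bbbb
  | bbbbababab => bbbbbabab => bbbbbbab => bbbbbbb
  | baaaa => baaa => baa => ba => b
  | babbbbb => bbbbbb

aaa->bb; ab->b; ba->b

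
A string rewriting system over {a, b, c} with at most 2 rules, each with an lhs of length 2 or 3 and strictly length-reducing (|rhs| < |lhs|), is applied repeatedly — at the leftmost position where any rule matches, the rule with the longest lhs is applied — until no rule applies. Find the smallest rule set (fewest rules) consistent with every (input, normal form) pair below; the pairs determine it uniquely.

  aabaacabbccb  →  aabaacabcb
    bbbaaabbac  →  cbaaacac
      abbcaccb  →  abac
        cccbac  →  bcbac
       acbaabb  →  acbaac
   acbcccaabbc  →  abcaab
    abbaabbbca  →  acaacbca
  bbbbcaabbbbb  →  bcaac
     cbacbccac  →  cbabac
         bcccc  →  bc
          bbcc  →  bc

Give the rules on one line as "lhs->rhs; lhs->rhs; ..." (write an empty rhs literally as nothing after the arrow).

bb->c; cc->b

  | aabaacabbccb => aabaacacccb => aabaacabcb
  | bbbaaabbac => cbaaabbac => cbaaacac
  | abbcaccb => accaccb => abaccb => ababb => abac
  | cccbac => bcbac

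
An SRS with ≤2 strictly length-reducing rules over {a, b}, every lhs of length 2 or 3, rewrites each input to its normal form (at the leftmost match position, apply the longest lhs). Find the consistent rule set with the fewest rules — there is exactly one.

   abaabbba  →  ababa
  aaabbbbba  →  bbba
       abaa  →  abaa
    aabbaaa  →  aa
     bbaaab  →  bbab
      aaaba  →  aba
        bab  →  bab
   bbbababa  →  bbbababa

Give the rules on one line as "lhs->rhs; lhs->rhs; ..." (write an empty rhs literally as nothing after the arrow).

aaa->a; abb->

  | abaabbba => ababa
  | aaabbbbba => abbbbba => bbba
  | abaa
  | aabbaaa => aaaa => aa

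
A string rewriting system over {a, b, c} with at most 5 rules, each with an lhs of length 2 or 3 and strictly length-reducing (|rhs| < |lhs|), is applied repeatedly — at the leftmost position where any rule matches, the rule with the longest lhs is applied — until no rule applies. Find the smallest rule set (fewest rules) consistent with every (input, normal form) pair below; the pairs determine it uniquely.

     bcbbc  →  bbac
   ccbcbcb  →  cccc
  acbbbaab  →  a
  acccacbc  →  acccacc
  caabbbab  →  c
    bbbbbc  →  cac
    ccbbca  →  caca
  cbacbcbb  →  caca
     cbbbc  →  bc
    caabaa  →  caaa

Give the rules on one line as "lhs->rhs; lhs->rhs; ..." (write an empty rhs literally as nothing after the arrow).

ab->; bbb->cc; cb->c; cbb->ba

  | bcbbc => bbac
  | ccbcbcb => cccbcb => ccccb => cccc
  | acbbbaab => ababaab => abaab => aab => a
  | acccacbc => acccacc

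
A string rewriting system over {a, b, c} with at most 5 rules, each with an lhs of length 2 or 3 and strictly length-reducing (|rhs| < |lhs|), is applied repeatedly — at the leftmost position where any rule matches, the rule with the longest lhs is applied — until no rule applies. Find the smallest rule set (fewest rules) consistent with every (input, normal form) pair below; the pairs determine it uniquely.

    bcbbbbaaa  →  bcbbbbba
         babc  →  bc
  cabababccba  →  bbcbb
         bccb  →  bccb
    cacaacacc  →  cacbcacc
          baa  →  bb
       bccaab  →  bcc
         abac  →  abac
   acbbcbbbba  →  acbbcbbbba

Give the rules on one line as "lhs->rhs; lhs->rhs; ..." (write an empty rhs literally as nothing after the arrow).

aa->b; aab->; bab->aa; cba->bb

  | bcbbbbaaa => bcbbbbba
  | babc => aac => bc
  | cabababccba => caaaabccba => cbaabccba => bbabccba => baaccba => bbccba => bbcbb
  | bccb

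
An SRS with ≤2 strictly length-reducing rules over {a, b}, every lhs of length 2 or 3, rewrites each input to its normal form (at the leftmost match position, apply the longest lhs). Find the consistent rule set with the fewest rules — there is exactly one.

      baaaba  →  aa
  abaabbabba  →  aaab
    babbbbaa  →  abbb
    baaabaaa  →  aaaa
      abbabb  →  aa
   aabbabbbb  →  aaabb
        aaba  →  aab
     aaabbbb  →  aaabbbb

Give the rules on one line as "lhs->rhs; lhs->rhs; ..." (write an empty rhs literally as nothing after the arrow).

  | baaaba => baaba => baba => aa
  | abaabbabba => ababbabba => aababba => aaaba => aaab
  | babbbbaa => abbbaa => abbba => abbb
  | baaabaaa => baabaaa => babaaa => aaaa

ba->b; bab->a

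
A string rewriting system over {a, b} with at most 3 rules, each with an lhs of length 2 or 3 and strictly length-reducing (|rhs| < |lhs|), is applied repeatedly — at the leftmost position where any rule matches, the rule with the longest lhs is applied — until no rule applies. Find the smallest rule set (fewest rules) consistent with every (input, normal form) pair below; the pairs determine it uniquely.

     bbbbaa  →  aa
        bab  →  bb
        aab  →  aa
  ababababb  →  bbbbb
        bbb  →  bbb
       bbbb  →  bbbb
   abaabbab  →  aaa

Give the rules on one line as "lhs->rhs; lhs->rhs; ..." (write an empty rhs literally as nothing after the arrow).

aab->aa; ab->b; baa->aa

  | bbbbaa => bbbaa => bbaa => baa => aa
  | bab => bb
  | aab => aa
  | ababababb => babababb => bbababb => bbbabb => bbbbb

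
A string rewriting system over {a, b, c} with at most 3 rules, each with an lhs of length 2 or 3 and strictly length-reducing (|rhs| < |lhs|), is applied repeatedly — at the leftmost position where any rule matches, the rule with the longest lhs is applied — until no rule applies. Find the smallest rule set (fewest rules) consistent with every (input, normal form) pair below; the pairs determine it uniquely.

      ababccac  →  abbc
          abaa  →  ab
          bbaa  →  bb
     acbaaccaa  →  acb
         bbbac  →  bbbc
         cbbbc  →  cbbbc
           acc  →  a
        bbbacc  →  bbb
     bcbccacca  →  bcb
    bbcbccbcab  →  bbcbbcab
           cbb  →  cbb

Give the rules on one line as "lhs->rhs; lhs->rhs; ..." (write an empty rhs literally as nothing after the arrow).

  | ababccac => abbccac => abbac => abbc
  | abaa => aba => ab
  | bbaa => bba => bb
  | acbaaccaa => acbaccaa => acbccaa => acbaa => acba => acb

ba->b; cc->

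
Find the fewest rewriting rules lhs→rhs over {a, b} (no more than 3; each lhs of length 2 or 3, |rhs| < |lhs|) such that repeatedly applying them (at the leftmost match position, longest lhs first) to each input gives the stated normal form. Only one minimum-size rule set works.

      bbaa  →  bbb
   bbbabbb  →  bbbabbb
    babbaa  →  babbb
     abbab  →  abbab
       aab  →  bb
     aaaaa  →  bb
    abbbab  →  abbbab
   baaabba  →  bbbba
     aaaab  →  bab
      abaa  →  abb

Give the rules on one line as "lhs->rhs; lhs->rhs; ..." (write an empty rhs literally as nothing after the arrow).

aa->b; aaa->b

  | bbaa => bbb
  | bbbabbb
  | babbaa => babbb
  | abbab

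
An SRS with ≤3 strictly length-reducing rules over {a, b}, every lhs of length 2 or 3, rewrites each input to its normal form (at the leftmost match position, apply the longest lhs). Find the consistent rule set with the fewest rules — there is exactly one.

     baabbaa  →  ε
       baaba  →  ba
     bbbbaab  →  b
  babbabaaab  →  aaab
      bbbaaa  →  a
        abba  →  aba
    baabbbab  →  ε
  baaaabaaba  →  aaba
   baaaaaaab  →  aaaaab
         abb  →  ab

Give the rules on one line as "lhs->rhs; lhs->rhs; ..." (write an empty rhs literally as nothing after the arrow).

  | baabbaa => bbaa => baa => ε
  | baaba => ba
  | bbbbaab => bbbaab => bbaab => baab => b
  | babbabaaab => babaaab => aaab

baa->; bab->; bb->b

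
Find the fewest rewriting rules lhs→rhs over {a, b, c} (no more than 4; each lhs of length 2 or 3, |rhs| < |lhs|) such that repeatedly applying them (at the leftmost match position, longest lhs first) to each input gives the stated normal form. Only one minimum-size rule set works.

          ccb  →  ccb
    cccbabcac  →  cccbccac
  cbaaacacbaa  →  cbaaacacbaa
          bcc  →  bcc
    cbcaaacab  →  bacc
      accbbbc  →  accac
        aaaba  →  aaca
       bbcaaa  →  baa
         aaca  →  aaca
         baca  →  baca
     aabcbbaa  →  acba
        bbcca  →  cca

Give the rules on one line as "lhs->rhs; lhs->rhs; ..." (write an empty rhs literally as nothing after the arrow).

  | ccb
  | cccbabcac => cccbccac
  | cbaaacacbaa
  | bcc

ab->c; bb->; bbb->a; caa->ba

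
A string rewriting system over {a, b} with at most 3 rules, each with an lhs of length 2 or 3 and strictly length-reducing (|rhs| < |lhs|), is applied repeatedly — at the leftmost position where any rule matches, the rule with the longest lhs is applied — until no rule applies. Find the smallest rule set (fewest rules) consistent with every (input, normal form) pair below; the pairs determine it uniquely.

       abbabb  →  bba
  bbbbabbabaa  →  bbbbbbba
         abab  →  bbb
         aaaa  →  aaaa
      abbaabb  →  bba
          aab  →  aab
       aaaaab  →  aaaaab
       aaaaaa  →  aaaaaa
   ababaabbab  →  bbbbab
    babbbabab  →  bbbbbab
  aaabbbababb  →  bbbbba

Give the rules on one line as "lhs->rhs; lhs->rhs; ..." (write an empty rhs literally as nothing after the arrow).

aba->bb; abb->ba; baa->ba

  | abbabb => baabb => babb => bba
  | bbbbabbabaa => bbbbbaabaa => bbbbbabaa => bbbbbbba
  | abab => bbb
  | aaaa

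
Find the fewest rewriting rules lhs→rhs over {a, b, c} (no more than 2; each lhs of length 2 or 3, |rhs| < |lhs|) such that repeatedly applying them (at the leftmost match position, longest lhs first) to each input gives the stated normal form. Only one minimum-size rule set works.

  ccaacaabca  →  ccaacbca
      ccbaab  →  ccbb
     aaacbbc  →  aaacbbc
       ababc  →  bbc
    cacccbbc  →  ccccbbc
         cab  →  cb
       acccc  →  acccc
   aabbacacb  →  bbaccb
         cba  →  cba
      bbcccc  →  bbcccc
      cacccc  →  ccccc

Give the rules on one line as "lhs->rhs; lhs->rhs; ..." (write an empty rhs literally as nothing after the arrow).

ab->b; cac->cc

  | ccaacaabca => ccaacabca => ccaacbca
  | ccbaab => ccbab => ccbb
  | aaacbbc
  | ababc => babc => bbc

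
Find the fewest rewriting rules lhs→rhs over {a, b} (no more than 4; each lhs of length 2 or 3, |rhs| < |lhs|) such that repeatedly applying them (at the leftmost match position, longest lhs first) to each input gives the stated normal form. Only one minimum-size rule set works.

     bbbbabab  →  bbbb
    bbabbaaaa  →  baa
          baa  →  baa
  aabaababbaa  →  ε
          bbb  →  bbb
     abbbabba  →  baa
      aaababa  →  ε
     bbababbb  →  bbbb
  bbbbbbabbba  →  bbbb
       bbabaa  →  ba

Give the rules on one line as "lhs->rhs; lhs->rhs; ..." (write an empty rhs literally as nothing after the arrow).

aaa->; ab->; bab->aa

  | bbbbabab => bbbaaab => bbbb
  | bbabbaaaa => baabaaaa => baaaaa => baa
  | baa
  | aabaababbaa => aaababbaa => babbaa => aabaa => aaa => ε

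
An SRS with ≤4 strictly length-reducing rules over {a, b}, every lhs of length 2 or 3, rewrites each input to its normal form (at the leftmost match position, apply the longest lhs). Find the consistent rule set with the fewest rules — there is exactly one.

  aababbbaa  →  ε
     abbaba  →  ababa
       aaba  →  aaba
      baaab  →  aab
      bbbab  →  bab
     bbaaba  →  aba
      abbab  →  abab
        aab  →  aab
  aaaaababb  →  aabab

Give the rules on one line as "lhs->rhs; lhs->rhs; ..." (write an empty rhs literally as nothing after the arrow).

  | aababbbaa => aababbaa => aababaa => aabaa => aaa => ε
  | abbaba => ababa
  | aaba
  | baaab => aab

aaa->; baa->a; bb->b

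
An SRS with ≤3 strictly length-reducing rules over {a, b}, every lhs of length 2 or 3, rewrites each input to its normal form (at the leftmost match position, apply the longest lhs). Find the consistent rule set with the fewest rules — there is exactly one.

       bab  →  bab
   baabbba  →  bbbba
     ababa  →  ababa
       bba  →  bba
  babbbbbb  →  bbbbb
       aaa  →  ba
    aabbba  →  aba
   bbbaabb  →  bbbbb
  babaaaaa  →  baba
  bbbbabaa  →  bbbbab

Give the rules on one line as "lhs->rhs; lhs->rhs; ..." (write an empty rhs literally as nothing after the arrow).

  | bab
  | baabbba => bbbba
  | ababa
  | bba

aaa->ba; abb->; baa->b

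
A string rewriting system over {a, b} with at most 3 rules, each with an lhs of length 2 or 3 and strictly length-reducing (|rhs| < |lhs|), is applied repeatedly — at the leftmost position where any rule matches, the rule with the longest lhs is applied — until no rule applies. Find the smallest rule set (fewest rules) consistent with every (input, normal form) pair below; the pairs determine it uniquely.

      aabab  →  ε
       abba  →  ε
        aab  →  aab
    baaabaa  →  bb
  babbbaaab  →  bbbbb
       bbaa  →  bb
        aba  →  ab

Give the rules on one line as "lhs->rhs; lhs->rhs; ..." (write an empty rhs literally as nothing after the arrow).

  | aabab => aabb => aaa => ε
  | abba => aaa => ε
  | aab
  | baaabaa => baabaa => babaa => bbaa => bba => bb

aaa->; abb->aa; ba->b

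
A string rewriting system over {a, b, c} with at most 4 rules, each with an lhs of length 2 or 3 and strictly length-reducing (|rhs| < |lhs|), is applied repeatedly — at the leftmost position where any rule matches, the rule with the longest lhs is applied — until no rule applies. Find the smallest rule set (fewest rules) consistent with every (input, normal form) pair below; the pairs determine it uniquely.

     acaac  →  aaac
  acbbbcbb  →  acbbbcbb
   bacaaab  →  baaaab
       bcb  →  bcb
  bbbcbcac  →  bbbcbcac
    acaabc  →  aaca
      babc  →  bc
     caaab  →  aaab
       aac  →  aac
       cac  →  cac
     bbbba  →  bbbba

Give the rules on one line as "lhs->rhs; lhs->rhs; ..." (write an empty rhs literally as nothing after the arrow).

  | acaac => aaac
  | acbbbcbb
  | bacaaab => baaaab
  | bcb

abc->ca; bab->b; caa->aa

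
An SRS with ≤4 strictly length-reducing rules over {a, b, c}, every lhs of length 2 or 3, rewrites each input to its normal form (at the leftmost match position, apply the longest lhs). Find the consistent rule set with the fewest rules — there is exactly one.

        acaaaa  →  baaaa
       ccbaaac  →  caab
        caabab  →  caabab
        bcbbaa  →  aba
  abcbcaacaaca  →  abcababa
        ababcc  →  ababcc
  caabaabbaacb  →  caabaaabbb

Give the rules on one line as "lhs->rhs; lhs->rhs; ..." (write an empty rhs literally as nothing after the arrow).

ac->b; bba->ab; cb->

  | acaaaa => baaaa
  | ccbaaac => caaac => caab
  | caabab
  | bcbbaa => bbaa => aba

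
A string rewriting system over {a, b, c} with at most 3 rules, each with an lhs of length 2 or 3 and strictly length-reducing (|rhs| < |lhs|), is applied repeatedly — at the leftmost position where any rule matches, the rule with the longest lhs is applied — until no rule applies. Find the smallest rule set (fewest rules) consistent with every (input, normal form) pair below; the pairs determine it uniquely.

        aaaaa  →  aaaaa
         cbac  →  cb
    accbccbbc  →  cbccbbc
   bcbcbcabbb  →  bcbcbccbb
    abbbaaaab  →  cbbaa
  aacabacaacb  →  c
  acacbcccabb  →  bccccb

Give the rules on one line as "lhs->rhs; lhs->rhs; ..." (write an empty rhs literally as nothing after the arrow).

  | aaaaa
  | cbac => cb
  | accbccbbc => cbccbbc
  | bcbcbcabbb => bcbcbccbb

ab->c; ac->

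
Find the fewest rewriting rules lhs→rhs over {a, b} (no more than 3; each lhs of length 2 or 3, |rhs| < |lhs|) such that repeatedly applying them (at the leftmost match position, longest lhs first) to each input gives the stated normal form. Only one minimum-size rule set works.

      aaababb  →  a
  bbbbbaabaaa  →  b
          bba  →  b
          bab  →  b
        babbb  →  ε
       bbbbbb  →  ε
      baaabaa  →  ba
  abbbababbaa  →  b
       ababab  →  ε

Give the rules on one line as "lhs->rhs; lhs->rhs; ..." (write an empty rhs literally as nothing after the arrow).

  | aaababb => bababb => babb => bb => a
  | bbbbbaabaaa => abbbaabaaa => bbaabaaa => aaabaaa => babaaa => baaa => bba => aa => b
  | bba => aa => b
  | bab => b

aa->b; ab->; bb->a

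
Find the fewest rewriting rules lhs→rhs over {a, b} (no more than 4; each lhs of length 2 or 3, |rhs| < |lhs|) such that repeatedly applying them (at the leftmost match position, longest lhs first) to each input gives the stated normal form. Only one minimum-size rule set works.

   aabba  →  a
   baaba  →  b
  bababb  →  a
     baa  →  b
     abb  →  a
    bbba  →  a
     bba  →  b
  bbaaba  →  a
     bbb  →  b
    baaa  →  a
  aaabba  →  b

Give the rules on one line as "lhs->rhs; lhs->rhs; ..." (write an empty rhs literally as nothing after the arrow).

aa->b; ab->b; ba->a; bb->a

  | aabba => bbba => aba => ba => a
  | baaba => aaba => bba => aa => b
  | bababb => ababb => babb => abb => bb => a
  | baa => aa => b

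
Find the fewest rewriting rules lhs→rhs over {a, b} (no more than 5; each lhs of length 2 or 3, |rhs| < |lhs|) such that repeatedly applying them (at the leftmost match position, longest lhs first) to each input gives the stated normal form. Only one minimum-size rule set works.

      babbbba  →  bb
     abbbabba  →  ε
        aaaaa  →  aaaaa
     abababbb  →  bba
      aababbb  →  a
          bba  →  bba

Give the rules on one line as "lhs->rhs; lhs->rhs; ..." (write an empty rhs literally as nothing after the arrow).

ab->a; aba->b; baa->; bbb->ba

  | babbbba => babbba => babba => baba => bb
  | abbbabba => abbabba => ababba => bbba => baa => ε
  | aaaaa
  | abababbb => bbabbb => bbabb => bbab => bba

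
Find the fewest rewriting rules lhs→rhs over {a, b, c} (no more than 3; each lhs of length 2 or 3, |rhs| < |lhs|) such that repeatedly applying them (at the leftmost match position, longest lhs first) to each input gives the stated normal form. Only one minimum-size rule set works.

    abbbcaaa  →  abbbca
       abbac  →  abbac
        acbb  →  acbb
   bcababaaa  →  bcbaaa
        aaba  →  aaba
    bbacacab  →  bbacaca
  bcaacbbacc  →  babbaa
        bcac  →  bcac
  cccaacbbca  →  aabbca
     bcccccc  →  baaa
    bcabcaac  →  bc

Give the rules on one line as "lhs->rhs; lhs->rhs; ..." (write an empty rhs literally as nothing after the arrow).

  | abbbcaaa => abbbca
  | abbac
  | acbb
  | bcababaaa => bcaabaaa => bcbaaa

caa->c; cab->ca; cc->a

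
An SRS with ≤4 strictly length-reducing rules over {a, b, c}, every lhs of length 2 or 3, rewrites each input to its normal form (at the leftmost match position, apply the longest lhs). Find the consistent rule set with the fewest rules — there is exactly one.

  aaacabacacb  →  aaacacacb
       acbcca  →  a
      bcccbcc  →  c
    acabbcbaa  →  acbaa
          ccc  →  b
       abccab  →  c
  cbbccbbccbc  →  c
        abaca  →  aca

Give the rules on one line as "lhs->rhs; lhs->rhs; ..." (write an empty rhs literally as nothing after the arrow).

ab->; bc->c; cc->c; ccc->b

  | aaacabacacb => aaacacacb
  | acbcca => accca => aba => a
  | bcccbcc => cccbcc => bbcc => bcc => cc => c
  | acabbcbaa => acbcbaa => accbaa => acbaa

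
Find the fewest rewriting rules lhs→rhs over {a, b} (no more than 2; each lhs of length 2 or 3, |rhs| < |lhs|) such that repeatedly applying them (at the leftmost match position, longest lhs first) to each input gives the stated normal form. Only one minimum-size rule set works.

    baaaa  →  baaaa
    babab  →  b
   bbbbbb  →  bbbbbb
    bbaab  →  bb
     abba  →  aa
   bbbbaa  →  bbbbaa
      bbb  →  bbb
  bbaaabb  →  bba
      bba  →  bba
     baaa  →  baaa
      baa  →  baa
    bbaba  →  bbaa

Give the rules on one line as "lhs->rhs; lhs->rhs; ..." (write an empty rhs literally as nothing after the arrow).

aab->; ab->a

  | baaaa
  | babab => baab => b
  | bbbbbb
  | bbaab => bb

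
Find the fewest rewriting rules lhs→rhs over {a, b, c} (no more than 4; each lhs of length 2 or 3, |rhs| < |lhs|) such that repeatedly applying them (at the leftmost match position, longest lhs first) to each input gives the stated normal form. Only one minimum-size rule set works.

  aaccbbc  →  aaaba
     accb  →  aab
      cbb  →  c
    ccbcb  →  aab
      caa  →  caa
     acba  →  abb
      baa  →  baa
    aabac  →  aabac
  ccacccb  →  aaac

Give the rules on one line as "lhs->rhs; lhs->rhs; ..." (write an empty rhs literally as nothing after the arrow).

  | aaccbbc => aaabbc => aaaba
  | accb => aab
  | cbb => cb => c
  | ccbcb => abcb => aab

bc->a; cb->c; cba->bb; cc->a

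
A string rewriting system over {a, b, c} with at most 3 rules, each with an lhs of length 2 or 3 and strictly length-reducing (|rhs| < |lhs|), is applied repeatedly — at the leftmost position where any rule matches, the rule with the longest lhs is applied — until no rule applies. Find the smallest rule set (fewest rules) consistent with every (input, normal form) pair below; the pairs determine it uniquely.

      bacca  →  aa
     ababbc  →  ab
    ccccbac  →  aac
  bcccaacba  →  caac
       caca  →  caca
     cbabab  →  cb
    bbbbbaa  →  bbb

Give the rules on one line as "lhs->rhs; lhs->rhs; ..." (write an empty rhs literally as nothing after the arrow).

  | bacca => cca => aa
  | ababbc => abbc => ab
  | ccccbac => accbac => aabac => aac
  | bcccaacba => bacaacba => caacba => caac

ba->; bbc->b; cc->a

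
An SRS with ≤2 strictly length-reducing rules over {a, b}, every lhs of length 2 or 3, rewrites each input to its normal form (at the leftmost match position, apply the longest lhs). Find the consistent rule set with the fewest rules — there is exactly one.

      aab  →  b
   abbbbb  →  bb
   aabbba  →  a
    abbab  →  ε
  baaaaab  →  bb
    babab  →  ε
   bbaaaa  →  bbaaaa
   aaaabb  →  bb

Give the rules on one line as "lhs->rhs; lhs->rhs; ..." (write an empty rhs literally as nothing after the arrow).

  | aab => ab => b
  | abbbbb => bbbbb => bb
  | aabbba => abbba => bbba => a
  | abbab => bbab => bbb => ε

ab->b; bbb->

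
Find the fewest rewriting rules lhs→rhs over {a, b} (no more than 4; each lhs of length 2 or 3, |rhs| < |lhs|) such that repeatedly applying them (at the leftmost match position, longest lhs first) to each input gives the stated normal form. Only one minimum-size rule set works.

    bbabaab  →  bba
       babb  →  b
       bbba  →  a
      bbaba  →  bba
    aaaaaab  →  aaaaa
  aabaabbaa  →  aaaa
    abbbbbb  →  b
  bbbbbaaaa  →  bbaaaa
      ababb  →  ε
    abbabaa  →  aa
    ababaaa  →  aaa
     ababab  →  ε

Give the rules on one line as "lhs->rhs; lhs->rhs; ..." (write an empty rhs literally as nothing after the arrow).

ab->; abb->; bbb->

  | bbabaab => bbaab => bba
  | babb => b
  | bbba => a
  | bbaba => bba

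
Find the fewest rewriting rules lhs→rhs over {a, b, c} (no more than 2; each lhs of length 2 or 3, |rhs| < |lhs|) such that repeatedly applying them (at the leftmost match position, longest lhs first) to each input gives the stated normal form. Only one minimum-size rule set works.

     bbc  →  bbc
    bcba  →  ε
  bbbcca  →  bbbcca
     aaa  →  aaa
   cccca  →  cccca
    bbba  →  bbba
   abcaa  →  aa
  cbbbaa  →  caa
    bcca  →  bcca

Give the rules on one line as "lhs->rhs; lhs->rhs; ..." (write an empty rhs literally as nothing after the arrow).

  | bbc
  | bcba => bca => ε
  | bbbcca
  | aaa

bca->; cb->c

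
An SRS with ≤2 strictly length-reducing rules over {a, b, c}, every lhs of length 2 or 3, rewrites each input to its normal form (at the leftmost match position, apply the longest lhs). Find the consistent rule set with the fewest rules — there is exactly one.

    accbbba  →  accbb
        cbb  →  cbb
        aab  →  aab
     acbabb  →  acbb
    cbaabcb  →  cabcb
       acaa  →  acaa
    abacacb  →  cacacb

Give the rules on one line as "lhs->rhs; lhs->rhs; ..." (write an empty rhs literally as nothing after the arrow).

  | accbbba => accbb
  | cbb
  | aab
  | acbabb => acbb

aba->ca; ba->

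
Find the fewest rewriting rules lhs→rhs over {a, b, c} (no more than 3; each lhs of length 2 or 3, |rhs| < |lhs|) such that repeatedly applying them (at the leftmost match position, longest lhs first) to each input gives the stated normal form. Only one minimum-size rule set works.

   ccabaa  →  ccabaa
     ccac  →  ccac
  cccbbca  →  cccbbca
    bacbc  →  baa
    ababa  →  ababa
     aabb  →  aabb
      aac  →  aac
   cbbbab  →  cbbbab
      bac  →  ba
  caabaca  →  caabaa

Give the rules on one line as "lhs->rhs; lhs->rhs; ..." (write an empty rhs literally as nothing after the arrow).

abc->aa; bac->ba

  | ccabaa
  | ccac
  | cccbbca
  | bacbc => babc => baa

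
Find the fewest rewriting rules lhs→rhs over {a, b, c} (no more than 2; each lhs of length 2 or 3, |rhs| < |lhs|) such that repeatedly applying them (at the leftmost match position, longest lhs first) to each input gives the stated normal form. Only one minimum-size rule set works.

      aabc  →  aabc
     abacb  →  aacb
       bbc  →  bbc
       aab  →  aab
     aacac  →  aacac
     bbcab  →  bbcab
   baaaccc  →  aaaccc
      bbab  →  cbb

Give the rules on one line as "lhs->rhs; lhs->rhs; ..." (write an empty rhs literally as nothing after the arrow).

  | aabc
  | abacb => aacb
  | bbc
  | aab

ba->a; bba->cb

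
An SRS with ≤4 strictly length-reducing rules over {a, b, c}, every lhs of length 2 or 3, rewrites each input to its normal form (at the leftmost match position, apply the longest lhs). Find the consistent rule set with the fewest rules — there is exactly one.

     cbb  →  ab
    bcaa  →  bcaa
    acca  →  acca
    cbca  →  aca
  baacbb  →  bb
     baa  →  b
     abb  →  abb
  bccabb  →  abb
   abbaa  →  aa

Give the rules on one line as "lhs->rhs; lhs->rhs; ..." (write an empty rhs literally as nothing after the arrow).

  | cbb => ab
  | bcaa
  | acca
  | cbca => aca

ba->b; bba->; bcc->; cb->a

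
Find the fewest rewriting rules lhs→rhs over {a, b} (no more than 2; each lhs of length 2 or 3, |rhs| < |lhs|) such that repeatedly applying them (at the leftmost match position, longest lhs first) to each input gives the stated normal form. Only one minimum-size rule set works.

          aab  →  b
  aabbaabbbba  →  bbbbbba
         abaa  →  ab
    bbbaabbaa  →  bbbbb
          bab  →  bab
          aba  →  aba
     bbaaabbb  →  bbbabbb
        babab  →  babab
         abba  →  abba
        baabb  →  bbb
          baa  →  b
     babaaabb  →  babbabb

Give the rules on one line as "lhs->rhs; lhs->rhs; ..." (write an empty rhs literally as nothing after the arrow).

  | aab => b
  | aabbaabbbba => bbaabbbba => bbbbbba
  | abaa => ab
  | bbbaabbaa => bbbbbaa => bbbbb

aa->; aaa->ba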